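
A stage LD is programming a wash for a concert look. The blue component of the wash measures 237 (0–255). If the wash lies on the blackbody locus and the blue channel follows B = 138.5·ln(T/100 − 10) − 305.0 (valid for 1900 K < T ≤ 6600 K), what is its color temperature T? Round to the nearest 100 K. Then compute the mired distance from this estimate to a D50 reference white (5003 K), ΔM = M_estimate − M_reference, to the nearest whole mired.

-33 mireds

ln(t − 10) = (237 + 305.0) / 138.5 = 3.9134.
t − 10 = e^3.9134 = 50.067, so t = 60.067.
T = 100·t = 6007 K → 6000 K to the nearest 100 K.
M_estimate = 10⁶/6000 = 166.67; M_reference = 10⁶/5003 = 199.88.
ΔM = 166.67 − 199.88 = -33.21 → -33 mireds.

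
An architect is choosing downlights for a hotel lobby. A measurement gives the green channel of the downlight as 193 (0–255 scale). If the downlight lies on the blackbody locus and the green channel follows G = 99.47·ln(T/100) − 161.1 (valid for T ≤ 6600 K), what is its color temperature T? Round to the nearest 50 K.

ln t = (193 + 161.1) / 99.47 = 3.5599.
t = e^3.5599 = 35.159.
T = 100·t = 3516 K → 3500 K to the nearest 50 K.

3500 K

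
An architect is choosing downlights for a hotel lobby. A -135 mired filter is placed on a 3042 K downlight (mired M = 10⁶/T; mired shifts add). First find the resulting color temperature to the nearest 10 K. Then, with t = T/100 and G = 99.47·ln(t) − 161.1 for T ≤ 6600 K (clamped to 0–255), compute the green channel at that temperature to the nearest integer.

231

M_in = 10⁶/3042 = 328.73; M_out = 328.73 + (-135) = 193.73.
T_out = 10⁶/193.73 = 5161.8 K → 5160 K; t = 51.6.
G = 99.47·ln 51.6 − 161.1 = 99.47·3.9435 − 161.1 = 231.162.
Rounded: 231.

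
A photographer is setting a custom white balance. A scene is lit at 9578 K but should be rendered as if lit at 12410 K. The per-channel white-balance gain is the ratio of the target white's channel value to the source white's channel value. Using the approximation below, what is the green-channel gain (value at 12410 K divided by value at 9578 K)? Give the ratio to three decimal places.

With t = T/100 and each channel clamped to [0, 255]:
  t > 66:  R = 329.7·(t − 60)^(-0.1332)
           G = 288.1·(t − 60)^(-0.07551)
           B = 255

0.957

At 9578 K (t = 95.78):
  G = 288.1·(95.78 − 60)^(-0.07551) = 288.1·35.78^(-0.07551) = 288.1·0.76328 = 219.901.
At 12410 K (t = 124.1):
  G = 288.1·(124.1 − 60)^(-0.07551) = 288.1·64.1^(-0.07551) = 288.1·0.73041 = 210.430.
Gain = 210.430 / 219.901 = 0.9569 → 0.957.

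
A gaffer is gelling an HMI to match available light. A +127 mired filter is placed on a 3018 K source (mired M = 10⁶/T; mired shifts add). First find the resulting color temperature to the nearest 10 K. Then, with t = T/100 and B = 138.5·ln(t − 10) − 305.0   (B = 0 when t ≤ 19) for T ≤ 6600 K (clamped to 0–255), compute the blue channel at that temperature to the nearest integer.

M_in = 10⁶/3018 = 331.35; M_out = 331.35 + (+127) = 458.35.
T_out = 10⁶/458.35 = 2181.8 K → 2180 K; t = 21.8.
B = 138.5·ln(21.8 − 10) − 305.0 = 138.5·ln 11.8 − 305.0 = 138.5·2.4681 − 305.0 = 36.832.
Rounded: 37.

37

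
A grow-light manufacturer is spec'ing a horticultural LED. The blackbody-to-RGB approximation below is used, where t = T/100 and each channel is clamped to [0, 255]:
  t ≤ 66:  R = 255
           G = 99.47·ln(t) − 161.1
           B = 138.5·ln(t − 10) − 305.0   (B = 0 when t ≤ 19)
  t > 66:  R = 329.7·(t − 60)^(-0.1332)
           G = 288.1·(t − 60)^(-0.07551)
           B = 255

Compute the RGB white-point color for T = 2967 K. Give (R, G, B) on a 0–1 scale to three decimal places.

t = 2967/100 = 29.67; the t ≤ 66 branch applies.
R = 255 by definition for t ≤ 66.
G = 99.47·ln 29.67 − 161.1 = 99.47·3.3901 − 161.1 = 176.117.
B = 138.5·ln(29.67 − 10) − 305.0 = 138.5·ln 19.67 − 305.0 = 138.5·2.9791 − 305.0 = 107.605.
Dividing each by 255: (1.0000, 0.6907, 0.4220) → (1.000, 0.691, 0.422).

(1.000, 0.691, 0.422)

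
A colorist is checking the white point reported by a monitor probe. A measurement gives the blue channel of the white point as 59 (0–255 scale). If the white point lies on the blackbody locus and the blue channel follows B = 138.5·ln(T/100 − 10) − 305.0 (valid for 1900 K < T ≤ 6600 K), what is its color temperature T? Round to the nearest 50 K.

2400 K

ln(t − 10) = (59 + 305.0) / 138.5 = 2.6282.
t − 10 = e^2.6282 = 13.848, so t = 23.848.
T = 100·t = 2385 K → 2400 K to the nearest 50 K.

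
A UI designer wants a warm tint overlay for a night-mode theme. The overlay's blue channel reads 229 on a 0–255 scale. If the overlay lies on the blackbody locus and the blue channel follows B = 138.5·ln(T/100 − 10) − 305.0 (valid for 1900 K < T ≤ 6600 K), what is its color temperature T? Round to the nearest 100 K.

5700 K

ln(t − 10) = (229 + 305.0) / 138.5 = 3.8556.
t − 10 = e^3.8556 = 47.257, so t = 57.257.
T = 100·t = 5726 K → 5700 K to the nearest 100 K.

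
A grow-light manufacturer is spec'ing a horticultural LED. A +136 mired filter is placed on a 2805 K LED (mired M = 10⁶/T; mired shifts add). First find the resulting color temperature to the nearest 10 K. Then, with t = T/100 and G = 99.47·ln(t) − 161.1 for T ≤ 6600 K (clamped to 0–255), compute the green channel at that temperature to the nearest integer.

138

M_in = 10⁶/2805 = 356.51; M_out = 356.51 + (+136) = 492.51.
T_out = 10⁶/492.51 = 2030.4 K → 2030 K; t = 20.3.
G = 99.47·ln 20.3 − 161.1 = 99.47·3.0106 − 161.1 = 138.366.
Rounded: 138.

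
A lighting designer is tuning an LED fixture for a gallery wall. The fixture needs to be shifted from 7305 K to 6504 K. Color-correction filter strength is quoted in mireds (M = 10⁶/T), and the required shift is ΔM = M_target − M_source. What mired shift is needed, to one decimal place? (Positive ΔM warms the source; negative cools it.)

M_source = 10⁶/7305 = 136.893; M_target = 10⁶/6504 = 153.752.
ΔM = 153.752 − 136.893 = 16.859 → +16.9 mireds, a warming shift.

+16.9 mireds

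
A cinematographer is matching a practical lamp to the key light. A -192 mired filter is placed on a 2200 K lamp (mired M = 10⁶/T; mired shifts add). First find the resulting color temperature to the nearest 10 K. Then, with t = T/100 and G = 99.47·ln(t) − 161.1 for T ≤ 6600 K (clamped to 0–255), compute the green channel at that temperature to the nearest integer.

201

M_in = 10⁶/2200 = 454.55; M_out = 454.55 + (-192) = 262.55.
T_out = 10⁶/262.55 = 3808.9 K → 3810 K; t = 38.1.
G = 99.47·ln 38.1 − 161.1 = 99.47·3.6402 − 161.1 = 200.992.
Rounded: 201.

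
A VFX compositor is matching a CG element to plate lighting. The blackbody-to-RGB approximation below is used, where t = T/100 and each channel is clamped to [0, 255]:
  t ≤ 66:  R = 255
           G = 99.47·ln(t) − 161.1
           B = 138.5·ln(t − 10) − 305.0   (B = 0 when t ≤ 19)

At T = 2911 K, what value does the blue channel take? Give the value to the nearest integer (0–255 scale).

104

t = 2911/100 = 29.11; the t ≤ 66 branch applies.
B = 138.5·ln(29.11 − 10) − 305.0 = 138.5·ln 19.11 − 305.0 = 138.5·2.9502 − 305.0 = 103.604.
Rounded: 104.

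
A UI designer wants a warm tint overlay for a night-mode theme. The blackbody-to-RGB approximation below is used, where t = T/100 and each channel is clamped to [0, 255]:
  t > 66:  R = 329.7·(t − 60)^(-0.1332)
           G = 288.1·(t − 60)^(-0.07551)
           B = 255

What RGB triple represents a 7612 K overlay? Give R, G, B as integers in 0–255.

t = 7612/100 = 76.12; the t > 66 branch applies.
R = 329.7·(76.12 − 60)^(-0.1332) = 329.7·16.12^(-0.1332) = 329.7·0.69052 = 227.666.
G = 288.1·(76.12 − 60)^(-0.07551) = 288.1·16.12^(-0.07551) = 288.1·0.81065 = 233.547.
B = 255 by definition for t > 66.
Rounded: (228, 234, 255).

R=228, G=234, B=255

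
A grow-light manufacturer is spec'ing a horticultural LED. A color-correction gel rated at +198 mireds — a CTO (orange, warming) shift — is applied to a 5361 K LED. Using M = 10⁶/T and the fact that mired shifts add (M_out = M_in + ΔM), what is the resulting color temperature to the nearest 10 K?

2600 K

M_in = 10⁶/5361 = 186.53 mireds.
M_out = 186.53 + (+198) = 384.53 mireds.
T_out = 10⁶/384.53 = 2600.6 K → 2600 K.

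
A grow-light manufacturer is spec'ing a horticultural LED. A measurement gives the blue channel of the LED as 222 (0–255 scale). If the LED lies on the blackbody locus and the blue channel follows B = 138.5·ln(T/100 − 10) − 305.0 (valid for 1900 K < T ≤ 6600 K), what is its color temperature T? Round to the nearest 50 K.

ln(t − 10) = (222 + 305.0) / 138.5 = 3.8051.
t − 10 = e^3.8051 = 44.928, so t = 54.928.
T = 100·t = 5493 K → 5500 K to the nearest 50 K.

5500 K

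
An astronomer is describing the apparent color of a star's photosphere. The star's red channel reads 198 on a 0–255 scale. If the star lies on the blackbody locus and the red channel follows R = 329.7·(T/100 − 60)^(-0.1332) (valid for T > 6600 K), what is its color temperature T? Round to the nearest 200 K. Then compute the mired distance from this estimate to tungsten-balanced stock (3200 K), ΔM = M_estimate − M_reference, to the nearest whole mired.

(t − 60)^(-0.1332) = 198/329.7 = 0.60055.
t − 60 = 0.60055^(1/-0.1332) = 0.60055^(-7.508) = 45.980, so t = 105.980.
T = 100·t = 10598 K → 10600 K to the nearest 200 K.
M_estimate = 10⁶/10600 = 94.34; M_reference = 10⁶/3200 = 312.50.
ΔM = 94.34 − 312.50 = -218.16 → -218 mireds.

-218 mireds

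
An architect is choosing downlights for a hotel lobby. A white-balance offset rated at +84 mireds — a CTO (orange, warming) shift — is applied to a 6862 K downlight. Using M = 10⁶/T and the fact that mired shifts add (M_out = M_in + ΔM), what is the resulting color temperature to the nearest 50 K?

4350 K

M_in = 10⁶/6862 = 145.73 mireds.
M_out = 145.73 + (+84) = 229.73 mireds.
T_out = 10⁶/229.73 = 4352.9 K → 4350 K.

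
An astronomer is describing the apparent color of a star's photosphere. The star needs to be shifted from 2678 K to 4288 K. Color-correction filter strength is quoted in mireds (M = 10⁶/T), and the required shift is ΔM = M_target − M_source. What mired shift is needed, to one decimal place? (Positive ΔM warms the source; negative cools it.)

-140.2 mireds

M_source = 10⁶/2678 = 373.413; M_target = 10⁶/4288 = 233.209.
ΔM = 233.209 − 373.413 = -140.204 → -140.2 mireds, a cooling shift.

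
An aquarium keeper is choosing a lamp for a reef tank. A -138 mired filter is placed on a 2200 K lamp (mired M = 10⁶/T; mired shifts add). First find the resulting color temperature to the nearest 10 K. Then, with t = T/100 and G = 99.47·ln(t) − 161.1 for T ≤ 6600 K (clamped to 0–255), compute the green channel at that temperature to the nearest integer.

M_in = 10⁶/2200 = 454.55; M_out = 454.55 + (-138) = 316.55.
T_out = 10⁶/316.55 = 3159.1 K → 3160 K; t = 31.6.
G = 99.47·ln 31.6 − 161.1 = 99.47·3.4532 − 161.1 = 182.386.
Rounded: 182.

182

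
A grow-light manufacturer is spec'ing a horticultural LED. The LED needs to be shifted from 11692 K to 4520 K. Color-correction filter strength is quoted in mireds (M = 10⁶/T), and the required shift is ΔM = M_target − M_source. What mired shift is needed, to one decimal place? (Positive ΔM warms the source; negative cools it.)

M_source = 10⁶/11692 = 85.529; M_target = 10⁶/4520 = 221.239.
ΔM = 221.239 − 85.529 = 135.710 → +135.7 mireds, a warming shift.

+135.7 mireds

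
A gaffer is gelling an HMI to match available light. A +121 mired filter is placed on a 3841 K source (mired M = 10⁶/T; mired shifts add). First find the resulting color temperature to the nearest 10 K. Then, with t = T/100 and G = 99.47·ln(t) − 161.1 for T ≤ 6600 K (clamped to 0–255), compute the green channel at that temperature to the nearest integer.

M_in = 10⁶/3841 = 260.35; M_out = 260.35 + (+121) = 381.35.
T_out = 10⁶/381.35 = 2622.3 K → 2620 K; t = 26.2.
G = 99.47·ln 26.2 − 161.1 = 99.47·3.2658 − 161.1 = 163.745.
Rounded: 164.

164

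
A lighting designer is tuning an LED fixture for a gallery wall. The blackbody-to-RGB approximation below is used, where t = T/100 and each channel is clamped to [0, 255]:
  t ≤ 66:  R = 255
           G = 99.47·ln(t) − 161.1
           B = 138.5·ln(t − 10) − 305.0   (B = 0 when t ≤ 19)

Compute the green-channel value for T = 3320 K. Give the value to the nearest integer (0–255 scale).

t = 3320/100 = 33.2; the t ≤ 66 branch applies.
G = 99.47·ln 33.2 − 161.1 = 99.47·3.5025 − 161.1 = 187.299.
Rounded: 187.

187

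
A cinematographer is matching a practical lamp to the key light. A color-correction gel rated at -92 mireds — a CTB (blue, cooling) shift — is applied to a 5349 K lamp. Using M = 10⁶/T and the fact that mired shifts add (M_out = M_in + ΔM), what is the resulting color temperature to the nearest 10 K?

M_in = 10⁶/5349 = 186.95 mireds.
M_out = 186.95 + (-92) = 94.95 mireds.
T_out = 10⁶/94.95 = 10531.8 K → 10530 K.

10530 K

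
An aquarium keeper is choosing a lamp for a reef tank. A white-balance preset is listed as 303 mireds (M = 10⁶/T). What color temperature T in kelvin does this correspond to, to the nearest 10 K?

T = 10⁶ / 303 = 3300.33 K → 3300 K.

3300 K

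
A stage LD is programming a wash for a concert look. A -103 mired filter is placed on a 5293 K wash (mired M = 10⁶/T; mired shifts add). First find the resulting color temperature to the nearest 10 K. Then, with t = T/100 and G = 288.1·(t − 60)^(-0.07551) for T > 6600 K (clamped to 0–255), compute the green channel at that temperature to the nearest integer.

M_in = 10⁶/5293 = 188.93; M_out = 188.93 + (-103) = 85.93.
T_out = 10⁶/85.93 = 11637.5 K → 11640 K; t = 116.4.
G = 288.1·(116.4 − 60)^(-0.07551) = 288.1·56.4^(-0.07551) = 288.1·0.73750 = 212.473.
Rounded: 212.

212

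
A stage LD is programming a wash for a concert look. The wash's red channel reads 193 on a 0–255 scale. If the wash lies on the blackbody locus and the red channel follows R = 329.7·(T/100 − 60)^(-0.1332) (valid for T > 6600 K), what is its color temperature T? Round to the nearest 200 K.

(t − 60)^(-0.1332) = 193/329.7 = 0.58538.
t − 60 = 0.58538^(1/-0.1332) = 0.58538^(-7.508) = 55.713, so t = 115.713.
T = 100·t = 11571 K → 11600 K to the nearest 200 K.

11600 K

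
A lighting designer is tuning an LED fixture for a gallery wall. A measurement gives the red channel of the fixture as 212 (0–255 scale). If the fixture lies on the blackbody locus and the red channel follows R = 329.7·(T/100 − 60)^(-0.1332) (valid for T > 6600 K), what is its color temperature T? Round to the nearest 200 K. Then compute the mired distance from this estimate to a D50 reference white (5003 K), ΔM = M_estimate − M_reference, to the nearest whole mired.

-86 mireds

(t − 60)^(-0.1332) = 212/329.7 = 0.64301.
t − 60 = 0.64301^(1/-0.1332) = 0.64301^(-7.508) = 27.530, so t = 87.530.
T = 100·t = 8753 K → 8800 K to the nearest 200 K.
M_estimate = 10⁶/8800 = 113.64; M_reference = 10⁶/5003 = 199.88.
ΔM = 113.64 − 199.88 = -86.24 → -86 mireds.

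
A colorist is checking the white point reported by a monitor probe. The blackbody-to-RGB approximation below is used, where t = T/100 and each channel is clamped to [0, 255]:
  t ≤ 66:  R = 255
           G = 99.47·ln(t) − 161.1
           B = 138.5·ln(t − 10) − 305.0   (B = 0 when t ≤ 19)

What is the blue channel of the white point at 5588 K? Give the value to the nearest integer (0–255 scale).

t = 5588/100 = 55.88; the t ≤ 66 branch applies.
B = 138.5·ln(55.88 − 10) − 305.0 = 138.5·ln 45.88 − 305.0 = 138.5·3.8260 − 305.0 = 224.905.
Rounded: 225.

225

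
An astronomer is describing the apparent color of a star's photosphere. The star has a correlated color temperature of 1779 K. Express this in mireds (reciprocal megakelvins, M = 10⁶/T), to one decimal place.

M = 10⁶ / 1779 = 562.114 → 562.1 mireds.

562.1 mireds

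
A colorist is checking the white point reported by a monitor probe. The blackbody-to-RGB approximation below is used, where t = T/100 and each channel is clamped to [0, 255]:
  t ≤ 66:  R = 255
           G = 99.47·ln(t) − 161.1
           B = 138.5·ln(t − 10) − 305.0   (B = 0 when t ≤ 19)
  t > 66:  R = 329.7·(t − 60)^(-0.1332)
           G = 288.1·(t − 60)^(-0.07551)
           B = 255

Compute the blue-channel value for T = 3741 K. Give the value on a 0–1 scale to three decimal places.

0.602

t = 3741/100 = 37.41; the t ≤ 66 branch applies.
B = 138.5·ln(37.41 − 10) − 305.0 = 138.5·ln 27.41 − 305.0 = 138.5·3.3109 − 305.0 = 153.561.
On a 0–1 scale: 153.561/255 = 0.6022 → 0.602.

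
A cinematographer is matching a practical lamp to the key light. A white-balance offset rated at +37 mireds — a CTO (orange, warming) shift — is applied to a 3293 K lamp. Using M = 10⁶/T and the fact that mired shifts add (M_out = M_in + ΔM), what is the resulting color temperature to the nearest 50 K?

2950 K

M_in = 10⁶/3293 = 303.67 mireds.
M_out = 303.67 + (+37) = 340.67 mireds.
T_out = 10⁶/340.67 = 2935.4 K → 2950 K.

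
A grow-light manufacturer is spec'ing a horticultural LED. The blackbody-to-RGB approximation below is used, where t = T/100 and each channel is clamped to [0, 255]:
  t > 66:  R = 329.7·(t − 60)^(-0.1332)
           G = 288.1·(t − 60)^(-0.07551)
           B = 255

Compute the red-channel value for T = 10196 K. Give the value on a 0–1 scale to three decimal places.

t = 10196/100 = 101.96; the t > 66 branch applies.
R = 329.7·(101.96 − 60)^(-0.1332) = 329.7·41.96^(-0.1332) = 329.7·0.60791 = 200.427.
On a 0–1 scale: 200.427/255 = 0.7860 → 0.786.

0.786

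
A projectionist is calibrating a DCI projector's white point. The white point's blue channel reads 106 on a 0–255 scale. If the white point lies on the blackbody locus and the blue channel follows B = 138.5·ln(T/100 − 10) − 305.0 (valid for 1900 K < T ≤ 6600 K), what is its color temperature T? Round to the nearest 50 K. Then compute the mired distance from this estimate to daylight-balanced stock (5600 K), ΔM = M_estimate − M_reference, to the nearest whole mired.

+160 mireds

ln(t − 10) = (106 + 305.0) / 138.5 = 2.9675.
t − 10 = e^2.9675 = 19.443, so t = 29.443.
T = 100·t = 2944 K → 2950 K to the nearest 50 K.
M_estimate = 10⁶/2950 = 338.98; M_reference = 10⁶/5600 = 178.57.
ΔM = 338.98 − 178.57 = 160.41 → +160 mireds.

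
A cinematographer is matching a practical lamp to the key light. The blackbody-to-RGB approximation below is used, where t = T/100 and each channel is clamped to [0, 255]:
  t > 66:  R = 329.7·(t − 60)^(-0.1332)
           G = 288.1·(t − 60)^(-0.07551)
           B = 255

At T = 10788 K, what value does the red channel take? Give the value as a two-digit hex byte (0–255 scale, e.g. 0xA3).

0xC5

t = 10788/100 = 107.88; the t > 66 branch applies.
R = 329.7·(107.88 − 60)^(-0.1332) = 329.7·47.88^(-0.1332) = 329.7·0.59732 = 196.935.
Rounded: 197; in hex, 0xC5.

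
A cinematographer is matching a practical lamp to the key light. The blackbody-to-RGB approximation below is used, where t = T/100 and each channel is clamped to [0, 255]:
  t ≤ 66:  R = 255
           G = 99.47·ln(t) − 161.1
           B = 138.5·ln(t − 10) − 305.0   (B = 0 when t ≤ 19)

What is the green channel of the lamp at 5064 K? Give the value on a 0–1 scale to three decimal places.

t = 5064/100 = 50.64; the t ≤ 66 branch applies.
G = 99.47·ln 50.64 − 161.1 = 99.47·3.9247 − 161.1 = 229.294.
On a 0–1 scale: 229.294/255 = 0.8992 → 0.899.

0.899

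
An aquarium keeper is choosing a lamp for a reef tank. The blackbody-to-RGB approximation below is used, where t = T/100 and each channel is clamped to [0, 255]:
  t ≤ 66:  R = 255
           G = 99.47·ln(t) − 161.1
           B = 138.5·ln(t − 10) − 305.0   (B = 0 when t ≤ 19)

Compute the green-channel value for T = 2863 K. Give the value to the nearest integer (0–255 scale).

t = 2863/100 = 28.63; the t ≤ 66 branch applies.
G = 99.47·ln 28.63 − 161.1 = 99.47·3.3545 − 161.1 = 172.568.
Rounded: 173.

173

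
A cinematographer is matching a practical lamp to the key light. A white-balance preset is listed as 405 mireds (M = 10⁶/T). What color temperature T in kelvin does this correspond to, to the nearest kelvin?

T = 10⁶ / 405 = 2469.14 K → 2469 K.

2469 K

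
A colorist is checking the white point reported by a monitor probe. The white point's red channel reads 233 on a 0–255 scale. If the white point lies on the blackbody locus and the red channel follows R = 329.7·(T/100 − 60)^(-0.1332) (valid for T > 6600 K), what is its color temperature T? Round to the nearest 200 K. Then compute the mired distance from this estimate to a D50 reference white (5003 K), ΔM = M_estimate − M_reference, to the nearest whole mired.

-65 mireds

(t − 60)^(-0.1332) = 233/329.7 = 0.70670.
t − 60 = 0.70670^(1/-0.1332) = 0.70670^(-7.508) = 13.547, so t = 73.547.
T = 100·t = 7355 K → 7400 K to the nearest 200 K.
M_estimate = 10⁶/7400 = 135.14; M_reference = 10⁶/5003 = 199.88.
ΔM = 135.14 − 199.88 = -64.74 → -65 mireds.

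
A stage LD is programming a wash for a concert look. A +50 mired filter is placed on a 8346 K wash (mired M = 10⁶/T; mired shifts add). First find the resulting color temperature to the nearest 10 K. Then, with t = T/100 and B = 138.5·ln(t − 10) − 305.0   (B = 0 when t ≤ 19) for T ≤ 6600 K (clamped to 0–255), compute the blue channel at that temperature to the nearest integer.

M_in = 10⁶/8346 = 119.82; M_out = 119.82 + (+50) = 169.82.
T_out = 10⁶/169.82 = 5888.7 K → 5890 K; t = 58.9.
B = 138.5·ln(58.9 − 10) − 305.0 = 138.5·ln 48.9 − 305.0 = 138.5·3.8898 − 305.0 = 233.734.
Rounded: 234.

234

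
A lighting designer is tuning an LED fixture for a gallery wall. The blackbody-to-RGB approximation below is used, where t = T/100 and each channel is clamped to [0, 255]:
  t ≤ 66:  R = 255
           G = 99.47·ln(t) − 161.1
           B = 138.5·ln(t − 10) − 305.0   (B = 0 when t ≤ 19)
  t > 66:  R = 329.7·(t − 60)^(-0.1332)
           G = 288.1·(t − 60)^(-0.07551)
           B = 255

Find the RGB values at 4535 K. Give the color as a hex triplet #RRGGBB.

#FFDABD

t = 4535/100 = 45.35; the t ≤ 66 branch applies.
R = 255 by definition for t ≤ 66.
G = 99.47·ln 45.35 − 161.1 = 99.47·3.8144 − 161.1 = 218.319.
B = 138.5·ln(45.35 − 10) − 305.0 = 138.5·ln 35.35 − 305.0 = 138.5·3.5653 − 305.0 = 188.794.
Rounded: (255, 218, 189).
In hex: #FFDABD.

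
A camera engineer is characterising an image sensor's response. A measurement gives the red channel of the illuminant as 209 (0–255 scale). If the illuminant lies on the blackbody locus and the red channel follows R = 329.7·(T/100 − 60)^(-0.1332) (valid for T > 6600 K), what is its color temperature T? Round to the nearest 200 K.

(t − 60)^(-0.1332) = 209/329.7 = 0.63391.
t − 60 = 0.63391^(1/-0.1332) = 0.63391^(-7.508) = 30.639, so t = 90.639.
T = 100·t = 9064 K → 9000 K to the nearest 200 K.

9000 K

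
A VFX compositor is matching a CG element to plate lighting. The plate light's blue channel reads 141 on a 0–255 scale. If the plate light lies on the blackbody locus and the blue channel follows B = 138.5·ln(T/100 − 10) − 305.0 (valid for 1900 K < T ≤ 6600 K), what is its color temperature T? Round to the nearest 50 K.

ln(t − 10) = (141 + 305.0) / 138.5 = 3.2202.
t − 10 = e^3.2202 = 25.034, so t = 35.034.
T = 100·t = 3503 K → 3500 K to the nearest 50 K.

3500 K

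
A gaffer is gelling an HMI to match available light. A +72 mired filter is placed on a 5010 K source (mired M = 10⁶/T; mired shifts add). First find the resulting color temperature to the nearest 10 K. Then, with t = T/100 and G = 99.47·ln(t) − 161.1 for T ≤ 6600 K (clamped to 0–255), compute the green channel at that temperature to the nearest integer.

198

M_in = 10⁶/5010 = 199.60; M_out = 199.60 + (+72) = 271.60.
T_out = 10⁶/271.60 = 3681.9 K → 3680 K; t = 36.8.
G = 99.47·ln 36.8 − 161.1 = 99.47·3.6055 − 161.1 = 197.539.
Rounded: 198.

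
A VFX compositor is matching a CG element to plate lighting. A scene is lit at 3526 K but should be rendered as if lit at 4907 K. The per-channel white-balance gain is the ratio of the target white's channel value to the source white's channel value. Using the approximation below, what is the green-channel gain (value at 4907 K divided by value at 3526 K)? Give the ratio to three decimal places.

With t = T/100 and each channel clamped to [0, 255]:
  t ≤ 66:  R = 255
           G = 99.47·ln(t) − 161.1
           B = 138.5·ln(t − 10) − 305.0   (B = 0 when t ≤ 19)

At 3526 K (t = 35.26):
  G = 99.47·ln 35.26 − 161.1 = 99.47·3.5627 − 161.1 = 193.287.
At 4907 K (t = 49.07):
  G = 99.47·ln 49.07 − 161.1 = 99.47·3.8932 − 161.1 = 226.161.
Gain = 226.161 / 193.287 = 1.1701 → 1.170.

1.170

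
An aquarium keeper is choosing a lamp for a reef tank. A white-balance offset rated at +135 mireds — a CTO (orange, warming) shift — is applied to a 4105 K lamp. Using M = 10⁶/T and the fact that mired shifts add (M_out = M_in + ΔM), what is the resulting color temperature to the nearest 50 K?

M_in = 10⁶/4105 = 243.61 mireds.
M_out = 243.61 + (+135) = 378.61 mireds.
T_out = 10⁶/378.61 = 2641.3 K → 2650 K.

2650 K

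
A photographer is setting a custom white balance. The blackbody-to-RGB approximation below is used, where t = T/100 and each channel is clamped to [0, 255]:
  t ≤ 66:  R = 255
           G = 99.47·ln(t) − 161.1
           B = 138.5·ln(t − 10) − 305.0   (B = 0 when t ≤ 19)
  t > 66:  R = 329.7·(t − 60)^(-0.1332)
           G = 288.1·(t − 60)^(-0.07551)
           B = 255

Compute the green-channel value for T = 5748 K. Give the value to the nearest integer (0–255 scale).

t = 5748/100 = 57.48; the t ≤ 66 branch applies.
G = 99.47·ln 57.48 − 161.1 = 99.47·4.0514 − 161.1 = 241.896.
Rounded: 242.

242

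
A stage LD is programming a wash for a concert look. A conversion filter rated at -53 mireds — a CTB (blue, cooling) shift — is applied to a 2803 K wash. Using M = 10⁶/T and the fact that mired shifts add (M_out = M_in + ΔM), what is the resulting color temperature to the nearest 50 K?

M_in = 10⁶/2803 = 356.76 mireds.
M_out = 356.76 + (-53) = 303.76 mireds.
T_out = 10⁶/303.76 = 3292.1 K → 3300 K.

3300 K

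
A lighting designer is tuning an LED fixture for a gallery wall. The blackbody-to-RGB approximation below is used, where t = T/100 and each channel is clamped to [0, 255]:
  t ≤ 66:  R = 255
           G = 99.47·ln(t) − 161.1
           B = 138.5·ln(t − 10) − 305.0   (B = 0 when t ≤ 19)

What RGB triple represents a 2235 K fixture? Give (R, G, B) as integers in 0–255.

(255, 148, 43)

t = 2235/100 = 22.35; the t ≤ 66 branch applies.
R = 255 by definition for t ≤ 66.
G = 99.47·ln 22.35 − 161.1 = 99.47·3.1068 − 161.1 = 147.936.
B = 138.5·ln(22.35 − 10) − 305.0 = 138.5·ln 12.35 − 305.0 = 138.5·2.5137 − 305.0 = 43.141.
Rounded: (255, 148, 43).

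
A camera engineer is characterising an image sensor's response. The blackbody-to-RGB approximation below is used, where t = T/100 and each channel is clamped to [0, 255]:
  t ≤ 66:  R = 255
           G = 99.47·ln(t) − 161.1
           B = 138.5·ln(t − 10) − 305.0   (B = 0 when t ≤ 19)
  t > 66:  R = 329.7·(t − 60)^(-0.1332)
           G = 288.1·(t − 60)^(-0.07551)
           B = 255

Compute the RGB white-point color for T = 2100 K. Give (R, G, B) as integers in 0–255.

(255, 142, 27)

t = 2100/100 = 21; the t ≤ 66 branch applies.
R = 255 by definition for t ≤ 66.
G = 99.47·ln 21 − 161.1 = 99.47·3.0445 − 161.1 = 141.739.
B = 138.5·ln(21 − 10) − 305.0 = 138.5·ln 11 − 305.0 = 138.5·2.3979 − 305.0 = 27.108.
Rounded: (255, 142, 27).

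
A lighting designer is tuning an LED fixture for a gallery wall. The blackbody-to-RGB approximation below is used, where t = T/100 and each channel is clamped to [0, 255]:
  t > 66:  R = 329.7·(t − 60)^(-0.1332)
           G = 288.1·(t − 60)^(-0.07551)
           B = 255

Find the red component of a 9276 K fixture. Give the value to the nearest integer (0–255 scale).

t = 9276/100 = 92.76; the t > 66 branch applies.
R = 329.7·(92.76 − 60)^(-0.1332) = 329.7·32.76^(-0.1332) = 329.7·0.62828 = 207.145.
Rounded: 207.

207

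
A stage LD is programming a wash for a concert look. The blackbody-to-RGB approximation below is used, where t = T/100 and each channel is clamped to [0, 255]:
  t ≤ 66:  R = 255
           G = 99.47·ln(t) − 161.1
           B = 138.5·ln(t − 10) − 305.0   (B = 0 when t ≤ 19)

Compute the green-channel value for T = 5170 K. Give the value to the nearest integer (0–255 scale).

t = 5170/100 = 51.7; the t ≤ 66 branch applies.
G = 99.47·ln 51.7 − 161.1 = 99.47·3.9455 − 161.1 = 231.355.
Rounded: 231.

231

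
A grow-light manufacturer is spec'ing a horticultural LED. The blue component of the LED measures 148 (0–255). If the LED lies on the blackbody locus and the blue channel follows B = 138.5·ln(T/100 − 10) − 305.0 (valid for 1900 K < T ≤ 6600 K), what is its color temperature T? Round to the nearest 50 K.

ln(t − 10) = (148 + 305.0) / 138.5 = 3.2708.
t − 10 = e^3.2708 = 26.331, so t = 36.331.
T = 100·t = 3633 K → 3650 K to the nearest 50 K.

3650 K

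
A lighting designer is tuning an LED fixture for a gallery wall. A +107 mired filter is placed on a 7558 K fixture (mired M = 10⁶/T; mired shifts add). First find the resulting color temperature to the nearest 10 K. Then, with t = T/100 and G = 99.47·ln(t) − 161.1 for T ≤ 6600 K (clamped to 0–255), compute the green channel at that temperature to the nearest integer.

M_in = 10⁶/7558 = 132.31; M_out = 132.31 + (+107) = 239.31.
T_out = 10⁶/239.31 = 4178.7 K → 4180 K; t = 41.8.
G = 99.47·ln 41.8 − 161.1 = 99.47·3.7329 − 161.1 = 210.211.
Rounded: 210.

210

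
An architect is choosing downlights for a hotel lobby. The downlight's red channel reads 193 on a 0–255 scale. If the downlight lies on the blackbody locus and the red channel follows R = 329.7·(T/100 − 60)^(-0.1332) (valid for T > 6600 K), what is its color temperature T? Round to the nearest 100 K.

(t − 60)^(-0.1332) = 193/329.7 = 0.58538.
t − 60 = 0.58538^(1/-0.1332) = 0.58538^(-7.508) = 55.713, so t = 115.713.
T = 100·t = 11571 K → 11600 K to the nearest 100 K.

11600 K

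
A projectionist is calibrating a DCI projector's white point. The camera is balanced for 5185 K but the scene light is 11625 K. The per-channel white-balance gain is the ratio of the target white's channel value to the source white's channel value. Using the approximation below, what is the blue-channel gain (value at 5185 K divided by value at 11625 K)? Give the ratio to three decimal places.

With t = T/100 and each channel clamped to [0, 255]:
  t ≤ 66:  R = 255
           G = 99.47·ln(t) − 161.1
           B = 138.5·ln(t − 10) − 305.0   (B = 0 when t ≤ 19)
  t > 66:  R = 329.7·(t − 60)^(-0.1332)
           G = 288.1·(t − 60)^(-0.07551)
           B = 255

0.832

At 11625 K (t = 116.25):
  B = 255 by definition for t > 66.
At 5185 K (t = 51.85):
  B = 138.5·ln(51.85 − 10) − 305.0 = 138.5·ln 41.85 − 305.0 = 138.5·3.7341 − 305.0 = 212.172.
Gain = 212.172 / 255.000 = 0.8320 → 0.832.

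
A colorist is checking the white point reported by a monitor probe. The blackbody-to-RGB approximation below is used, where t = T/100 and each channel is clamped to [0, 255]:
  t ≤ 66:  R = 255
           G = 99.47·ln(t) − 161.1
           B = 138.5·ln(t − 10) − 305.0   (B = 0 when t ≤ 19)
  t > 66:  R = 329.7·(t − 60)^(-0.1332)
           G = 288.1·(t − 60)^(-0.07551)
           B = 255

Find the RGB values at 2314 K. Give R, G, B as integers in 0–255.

t = 2314/100 = 23.14; the t ≤ 66 branch applies.
R = 255 by definition for t ≤ 66.
G = 99.47·ln 23.14 − 161.1 = 99.47·3.1416 − 161.1 = 151.391.
B = 138.5·ln(23.14 − 10) − 305.0 = 138.5·ln 13.14 − 305.0 = 138.5·2.5757 − 305.0 = 51.729.
Rounded: (255, 151, 52).

R=255, G=151, B=52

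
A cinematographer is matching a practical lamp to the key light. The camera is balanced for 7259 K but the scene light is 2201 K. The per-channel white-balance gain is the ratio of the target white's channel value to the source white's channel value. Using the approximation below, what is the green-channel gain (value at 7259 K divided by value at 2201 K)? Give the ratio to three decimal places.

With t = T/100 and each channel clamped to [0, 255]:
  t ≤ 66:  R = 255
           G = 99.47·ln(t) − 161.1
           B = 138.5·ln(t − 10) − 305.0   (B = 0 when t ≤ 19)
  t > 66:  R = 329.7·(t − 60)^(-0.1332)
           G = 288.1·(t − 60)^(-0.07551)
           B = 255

1.625

At 2201 K (t = 22.01):
  G = 99.47·ln 22.01 − 161.1 = 99.47·3.0915 − 161.1 = 146.411.
At 7259 K (t = 72.59):
  G = 288.1·(72.59 − 60)^(-0.07551) = 288.1·12.59^(-0.07551) = 288.1·0.82592 = 237.947.
Gain = 237.947 / 146.411 = 1.6252 → 1.625.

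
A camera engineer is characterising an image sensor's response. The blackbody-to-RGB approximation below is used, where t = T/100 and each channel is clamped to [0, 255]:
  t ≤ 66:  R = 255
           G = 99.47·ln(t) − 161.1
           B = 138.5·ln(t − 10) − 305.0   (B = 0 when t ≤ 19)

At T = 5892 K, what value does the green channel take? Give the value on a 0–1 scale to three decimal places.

t = 5892/100 = 58.92; the t ≤ 66 branch applies.
G = 99.47·ln 58.92 − 161.1 = 99.47·4.0762 − 161.1 = 244.358.
On a 0–1 scale: 244.358/255 = 0.9583 → 0.958.

0.958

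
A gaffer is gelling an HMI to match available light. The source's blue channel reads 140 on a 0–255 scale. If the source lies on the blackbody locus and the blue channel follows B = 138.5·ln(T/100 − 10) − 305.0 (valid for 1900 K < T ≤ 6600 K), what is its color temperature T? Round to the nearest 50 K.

3500 K

ln(t − 10) = (140 + 305.0) / 138.5 = 3.2130.
t − 10 = e^3.2130 = 24.853, so t = 34.853.
T = 100·t = 3485 K → 3500 K to the nearest 50 K.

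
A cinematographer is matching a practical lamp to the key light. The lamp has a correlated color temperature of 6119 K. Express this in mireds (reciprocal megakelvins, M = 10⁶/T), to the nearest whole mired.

M = 10⁶ / 6119 = 163.425 → 163 mireds.

163 mireds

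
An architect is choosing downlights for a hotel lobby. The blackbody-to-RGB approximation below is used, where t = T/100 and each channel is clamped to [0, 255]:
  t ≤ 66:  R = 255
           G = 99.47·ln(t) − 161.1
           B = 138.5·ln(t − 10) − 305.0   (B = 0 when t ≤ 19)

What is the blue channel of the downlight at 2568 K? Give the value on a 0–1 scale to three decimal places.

0.299

t = 2568/100 = 25.68; the t ≤ 66 branch applies.
B = 138.5·ln(25.68 − 10) − 305.0 = 138.5·ln 15.68 − 305.0 = 138.5·2.7524 − 305.0 = 76.205.
On a 0–1 scale: 76.205/255 = 0.2988 → 0.299.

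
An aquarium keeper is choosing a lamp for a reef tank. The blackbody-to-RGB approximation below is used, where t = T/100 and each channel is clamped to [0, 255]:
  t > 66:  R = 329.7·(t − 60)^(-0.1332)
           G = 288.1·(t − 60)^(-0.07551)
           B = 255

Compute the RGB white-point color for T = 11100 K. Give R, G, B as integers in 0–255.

R=195, G=214, B=255

t = 11100/100 = 111; the t > 66 branch applies.
R = 329.7·(111 − 60)^(-0.1332) = 329.7·51^(-0.1332) = 329.7·0.59231 = 195.286.
G = 288.1·(111 − 60)^(-0.07551) = 288.1·51^(-0.07551) = 288.1·0.74312 = 214.094.
B = 255 by definition for t > 66.
Rounded: (195, 214, 255).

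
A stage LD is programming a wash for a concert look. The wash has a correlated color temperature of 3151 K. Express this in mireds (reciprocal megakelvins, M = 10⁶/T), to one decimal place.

M = 10⁶ / 3151 = 317.360 → 317.4 mireds.

317.4 mireds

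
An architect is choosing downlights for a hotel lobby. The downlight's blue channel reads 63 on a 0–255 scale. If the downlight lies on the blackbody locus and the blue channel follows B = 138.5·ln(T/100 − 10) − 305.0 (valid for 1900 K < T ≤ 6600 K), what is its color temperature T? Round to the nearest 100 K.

ln(t − 10) = (63 + 305.0) / 138.5 = 2.6570.
t − 10 = e^2.6570 = 14.254, so t = 24.254.
T = 100·t = 2425 K → 2400 K to the nearest 100 K.

2400 K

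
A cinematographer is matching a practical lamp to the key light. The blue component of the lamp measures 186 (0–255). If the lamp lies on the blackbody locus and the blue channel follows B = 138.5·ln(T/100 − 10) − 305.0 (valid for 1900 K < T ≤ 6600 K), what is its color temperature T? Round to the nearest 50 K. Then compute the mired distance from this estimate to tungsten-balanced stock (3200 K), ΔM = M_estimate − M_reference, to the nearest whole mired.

ln(t − 10) = (186 + 305.0) / 138.5 = 3.5451.
t − 10 = e^3.5451 = 34.644, so t = 44.644.
T = 100·t = 4464 K → 4450 K to the nearest 50 K.
M_estimate = 10⁶/4450 = 224.72; M_reference = 10⁶/3200 = 312.50.
ΔM = 224.72 − 312.50 = -87.78 → -88 mireds.

-88 mireds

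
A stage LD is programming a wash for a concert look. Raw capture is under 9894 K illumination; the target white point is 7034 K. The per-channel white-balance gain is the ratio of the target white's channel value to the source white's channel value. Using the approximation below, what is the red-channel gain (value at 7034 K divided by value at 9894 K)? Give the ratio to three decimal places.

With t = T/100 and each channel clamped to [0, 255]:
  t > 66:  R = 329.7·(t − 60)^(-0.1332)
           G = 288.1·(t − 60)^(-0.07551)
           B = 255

At 9894 K (t = 98.94):
  R = 329.7·(98.94 − 60)^(-0.1332) = 329.7·38.94^(-0.1332) = 329.7·0.61399 = 202.432.
At 7034 K (t = 70.34):
  R = 329.7·(70.34 − 60)^(-0.1332) = 329.7·10.34^(-0.1332) = 329.7·0.73260 = 241.538.
Gain = 241.538 / 202.432 = 1.1932 → 1.193.

1.193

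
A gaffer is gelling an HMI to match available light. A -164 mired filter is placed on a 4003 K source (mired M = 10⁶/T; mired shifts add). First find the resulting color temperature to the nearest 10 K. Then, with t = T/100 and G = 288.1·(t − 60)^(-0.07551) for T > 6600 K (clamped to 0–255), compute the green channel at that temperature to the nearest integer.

212

M_in = 10⁶/4003 = 249.81; M_out = 249.81 + (-164) = 85.81.
T_out = 10⁶/85.81 = 11653.3 K → 11650 K; t = 116.5.
G = 288.1·(116.5 − 60)^(-0.07551) = 288.1·56.5^(-0.07551) = 288.1·0.73740 = 212.445.
Rounded: 212.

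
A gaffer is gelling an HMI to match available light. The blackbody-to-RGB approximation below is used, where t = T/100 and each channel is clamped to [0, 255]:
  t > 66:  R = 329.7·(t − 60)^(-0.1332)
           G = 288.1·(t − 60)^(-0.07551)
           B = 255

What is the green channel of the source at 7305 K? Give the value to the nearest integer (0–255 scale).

t = 7305/100 = 73.05; the t > 66 branch applies.
G = 288.1·(73.05 − 60)^(-0.07551) = 288.1·13.05^(-0.07551) = 288.1·0.82368 = 237.303.
Rounded: 237.

237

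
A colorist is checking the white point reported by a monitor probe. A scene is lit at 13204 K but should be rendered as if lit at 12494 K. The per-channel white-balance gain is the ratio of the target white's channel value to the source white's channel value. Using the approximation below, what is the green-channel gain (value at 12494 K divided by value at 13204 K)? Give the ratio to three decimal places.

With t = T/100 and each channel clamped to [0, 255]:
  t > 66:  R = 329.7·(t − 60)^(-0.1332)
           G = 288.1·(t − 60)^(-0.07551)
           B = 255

At 13204 K (t = 132.04):
  G = 288.1·(132.04 − 60)^(-0.07551) = 288.1·72.04^(-0.07551) = 288.1·0.72399 = 208.582.
At 12494 K (t = 124.94):
  G = 288.1·(124.94 − 60)^(-0.07551) = 288.1·64.94^(-0.07551) = 288.1·0.72969 = 210.223.
Gain = 210.223 / 208.582 = 1.0079 → 1.008.

1.008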